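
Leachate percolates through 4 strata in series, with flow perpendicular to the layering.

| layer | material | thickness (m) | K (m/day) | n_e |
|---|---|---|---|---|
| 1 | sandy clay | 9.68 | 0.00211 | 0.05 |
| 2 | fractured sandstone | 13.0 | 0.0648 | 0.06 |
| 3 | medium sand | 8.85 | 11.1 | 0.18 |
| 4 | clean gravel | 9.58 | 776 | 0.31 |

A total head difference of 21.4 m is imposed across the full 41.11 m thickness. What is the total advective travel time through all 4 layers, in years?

3.57

With flow normal to the layers, continuity requires the same specific discharge q through every layer.
Σ(b_i/K_i) = 9.68/0.00211 + 13.0/0.0648 + 8.85/11.1 + 9.58/776 = 4789 d.
q = Δh / Σ(b_i/K_i) = 21.4 / 4789 = 0.004468 m/day.
In each layer the seepage velocity is v_i = q/n_i, so the layer transit time is t_i = b_i·n_i / q:
  layer 1 (sandy clay): t_1 = 9.68 × 0.05 / 0.004468 = 108.3 d
  layer 2 (fractured sandstone): t_2 = 13.0 × 0.06 / 0.004468 = 174.6 d
  layer 3 (medium sand): t_3 = 8.85 × 0.18 / 0.004468 = 356.5 d
  layer 4 (clean gravel): t_4 = 9.58 × 0.31 / 0.004468 = 664.6 d
Total t = Σ t_i = 1304 days = 3.570 years.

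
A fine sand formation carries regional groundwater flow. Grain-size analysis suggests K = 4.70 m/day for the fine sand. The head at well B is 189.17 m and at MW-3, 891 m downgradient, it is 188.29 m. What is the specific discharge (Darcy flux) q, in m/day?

0.00464

Hydraulic gradient i = (189.17 − 188.29) / 891 = 0.88 / 891 = 0.0009877.
Specific discharge q = K · i = 4.700 × 0.0009877 = 0.004642 m/day.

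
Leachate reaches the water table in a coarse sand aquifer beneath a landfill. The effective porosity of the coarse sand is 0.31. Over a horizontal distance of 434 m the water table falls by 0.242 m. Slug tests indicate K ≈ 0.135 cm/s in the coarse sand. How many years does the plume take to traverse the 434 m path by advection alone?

5.66

Convert K: 0.135 cm/s × 864 = 116.6 m/day.
Hydraulic gradient i = Δh / L = 0.242 / 434 = 0.0005576.
Darcy flux q = K · i = 116.6 × 0.0005576 = 0.06504 m/day.
Seepage velocity v = q / n_e = 0.06504 / 0.31 = 0.2098 m/day.
Travel time t = L / v = 434 / 0.2098 = 2069 days = 5.664 years.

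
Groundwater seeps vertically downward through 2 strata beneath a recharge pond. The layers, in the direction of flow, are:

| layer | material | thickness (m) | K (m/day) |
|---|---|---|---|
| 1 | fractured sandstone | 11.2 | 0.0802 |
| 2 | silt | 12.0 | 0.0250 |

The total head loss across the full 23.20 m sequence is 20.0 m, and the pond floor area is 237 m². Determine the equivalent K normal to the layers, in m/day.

0.0374

Flow is perpendicular to layering, so the layers act in series and the equivalent K is the thickness-weighted harmonic mean.
Total thickness L = 11.2 + 12.0 = 23.20 m.
Σ(b_i/K_i) = 11.2/0.0802 + 12.0/0.0250 = 619.7 d.
K_eq = L / Σ(b_i/K_i) = 23.20 / 619.7 = 0.03744 m/day.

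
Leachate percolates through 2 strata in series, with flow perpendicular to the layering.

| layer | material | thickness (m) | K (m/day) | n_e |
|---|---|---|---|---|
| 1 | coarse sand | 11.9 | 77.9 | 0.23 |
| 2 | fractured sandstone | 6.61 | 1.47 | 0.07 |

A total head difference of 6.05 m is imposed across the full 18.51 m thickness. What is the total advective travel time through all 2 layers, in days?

With flow normal to the layers, continuity requires the same specific discharge q through every layer.
Σ(b_i/K_i) = 11.9/77.9 + 6.61/1.47 = 4.649 d.
q = Δh / Σ(b_i/K_i) = 6.05 / 4.649 = 1.301 m/day.
In each layer the seepage velocity is v_i = q/n_i, so the layer transit time is t_i = b_i·n_i / q:
  layer 1 (coarse sand): t_1 = 11.9 × 0.23 / 1.301 = 2.103 d
  layer 2 (fractured sandstone): t_2 = 6.61 × 0.07 / 1.301 = 0.3556 d
Total t = Σ t_i = 2.459 days.

2.46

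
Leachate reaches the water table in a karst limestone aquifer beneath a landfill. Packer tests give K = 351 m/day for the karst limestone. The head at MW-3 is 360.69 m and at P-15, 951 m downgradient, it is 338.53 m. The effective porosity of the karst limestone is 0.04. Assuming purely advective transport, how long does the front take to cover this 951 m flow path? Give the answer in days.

4.65

Hydraulic gradient i = (360.69 − 338.53) / 951 = 22.16 / 951 = 0.02330.
Darcy flux q = K · i = 351.0 × 0.02330 = 8.179 m/day.
Seepage velocity v = q / n_e = 8.179 / 0.04 = 204.5 m/day.
Travel time t = L / v = 951 / 204.5 = 4.651 days.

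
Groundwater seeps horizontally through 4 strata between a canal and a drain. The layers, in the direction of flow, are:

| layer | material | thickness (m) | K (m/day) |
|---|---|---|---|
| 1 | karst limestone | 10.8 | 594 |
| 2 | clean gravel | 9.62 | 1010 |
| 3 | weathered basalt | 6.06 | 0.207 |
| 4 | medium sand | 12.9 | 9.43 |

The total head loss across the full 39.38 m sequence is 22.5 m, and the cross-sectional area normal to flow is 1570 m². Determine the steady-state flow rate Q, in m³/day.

1150

Flow is perpendicular to layering, so the layers act in series and the equivalent K is the thickness-weighted harmonic mean.
Total thickness L = 10.8 + 9.62 + 6.06 + 12.9 = 39.38 m.
Σ(b_i/K_i) = 10.8/594 + 9.62/1010 + 6.06/0.207 + 12.9/9.43 = 30.67 d.
K_eq = L / Σ(b_i/K_i) = 39.38 / 30.67 = 1.284 m/day.
Q = K_eq · A · (Δh/L) = 1.284 × 1570 × (22.5/39.38) = 1152 m³/day.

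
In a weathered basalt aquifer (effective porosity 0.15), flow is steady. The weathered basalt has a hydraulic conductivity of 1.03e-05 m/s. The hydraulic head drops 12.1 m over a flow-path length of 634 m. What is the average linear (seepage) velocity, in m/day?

Convert K: 1.03e-05 m/s × 86400 = 0.8899 m/day.
Hydraulic gradient i = Δh / L = 12.1 / 634 = 0.01909.
Darcy flux q = K · i = 0.8899 × 0.01909 = 0.01698 m/day.
Seepage velocity v = q / n_e = 0.01698 / 0.15 = 0.1132 m/day.

0.113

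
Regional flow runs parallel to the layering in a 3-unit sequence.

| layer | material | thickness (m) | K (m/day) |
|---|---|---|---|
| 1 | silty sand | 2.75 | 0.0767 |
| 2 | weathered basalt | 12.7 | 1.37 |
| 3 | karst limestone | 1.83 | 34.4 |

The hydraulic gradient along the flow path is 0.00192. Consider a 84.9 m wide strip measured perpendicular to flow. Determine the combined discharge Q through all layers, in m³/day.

13.1

Flow is parallel to layering, so each bed carries its own Darcy discharge and the transmissivities add.
Σ(K_i·b_i) = 0.0767×2.75 + 1.37×12.7 + 34.4×1.83 = 80.56 m²/day.
Hydraulic gradient i = 0.00192.
Q = Σ(K_i·b_i) · W · i = 80.56 × 84.9 × 0.001920 = 13.13 m³/day.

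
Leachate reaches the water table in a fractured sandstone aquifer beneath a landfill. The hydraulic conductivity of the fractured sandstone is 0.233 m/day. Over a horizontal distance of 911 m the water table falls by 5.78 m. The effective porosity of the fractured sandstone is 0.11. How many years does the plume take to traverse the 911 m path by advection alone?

186

Hydraulic gradient i = Δh / L = 5.78 / 911 = 0.006345.
Darcy flux q = K · i = 0.2330 × 0.006345 = 0.001478 m/day.
Seepage velocity v = q / n_e = 0.001478 / 0.11 = 0.01344 m/day.
Travel time t = L / v = 911 / 0.01344 = 67787 days = 185.6 years.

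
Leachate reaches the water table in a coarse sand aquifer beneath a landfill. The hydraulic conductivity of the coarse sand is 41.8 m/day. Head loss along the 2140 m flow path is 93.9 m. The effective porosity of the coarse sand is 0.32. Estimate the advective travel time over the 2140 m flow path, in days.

Hydraulic gradient i = Δh / L = 93.9 / 2140 = 0.04388.
Darcy flux q = K · i = 41.80 × 0.04388 = 1.834 m/day.
Seepage velocity v = q / n_e = 1.834 / 0.32 = 5.732 m/day.
Travel time t = L / v = 2140 / 5.732 = 373.4 days.

373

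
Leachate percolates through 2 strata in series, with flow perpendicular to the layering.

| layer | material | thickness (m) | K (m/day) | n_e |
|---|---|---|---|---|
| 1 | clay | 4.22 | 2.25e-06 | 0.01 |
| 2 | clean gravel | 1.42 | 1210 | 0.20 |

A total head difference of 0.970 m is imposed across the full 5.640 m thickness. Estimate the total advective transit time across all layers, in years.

With flow normal to the layers, continuity requires the same specific discharge q through every layer.
Σ(b_i/K_i) = 4.22/2.25e-06 + 1.42/1210 = 1.876e+06 d.
q = Δh / Σ(b_i/K_i) = 0.970 / 1.876e+06 = 5.172e-07 m/day.
In each layer the seepage velocity is v_i = q/n_i, so the layer transit time is t_i = b_i·n_i / q:
  layer 1 (clay): t_1 = 4.22 × 0.01 / 5.172e-07 = 81596 d
  layer 2 (clean gravel): t_2 = 1.42 × 0.20 / 5.172e-07 = 5.491e+05 d
Total t = Σ t_i = 6.307e+05 days = 1727 years.

1730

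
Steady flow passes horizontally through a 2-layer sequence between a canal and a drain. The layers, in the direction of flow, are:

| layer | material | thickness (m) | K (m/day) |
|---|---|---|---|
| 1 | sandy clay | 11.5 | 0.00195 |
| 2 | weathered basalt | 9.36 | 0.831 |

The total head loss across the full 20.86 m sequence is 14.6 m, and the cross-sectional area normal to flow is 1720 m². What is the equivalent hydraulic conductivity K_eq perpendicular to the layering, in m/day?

Flow is perpendicular to layering, so the layers act in series and the equivalent K is the thickness-weighted harmonic mean.
Total thickness L = 11.5 + 9.36 = 20.86 m.
Σ(b_i/K_i) = 11.5/0.00195 + 9.36/0.831 = 5909 d.
K_eq = L / Σ(b_i/K_i) = 20.86 / 5909 = 0.003530 m/day.

0.00353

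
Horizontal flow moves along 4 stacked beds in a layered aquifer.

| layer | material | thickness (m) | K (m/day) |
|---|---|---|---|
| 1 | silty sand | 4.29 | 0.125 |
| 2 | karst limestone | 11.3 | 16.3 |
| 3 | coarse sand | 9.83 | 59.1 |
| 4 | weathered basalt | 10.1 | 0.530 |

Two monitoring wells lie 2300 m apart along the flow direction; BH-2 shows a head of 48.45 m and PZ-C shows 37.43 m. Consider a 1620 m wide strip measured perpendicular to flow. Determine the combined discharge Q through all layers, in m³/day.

Flow is parallel to layering, so each bed carries its own Darcy discharge and the transmissivities add.
Σ(K_i·b_i) = 0.125×4.29 + 16.3×11.3 + 59.1×9.83 + 0.530×10.1 = 771.0 m²/day.
Hydraulic gradient i = (48.45 − 37.43) / 2300 = 11.02 / 2300 = 0.004791.
Q = Σ(K_i·b_i) · W · i = 771.0 × 1620 × 0.004791 = 5985 m³/day.

5980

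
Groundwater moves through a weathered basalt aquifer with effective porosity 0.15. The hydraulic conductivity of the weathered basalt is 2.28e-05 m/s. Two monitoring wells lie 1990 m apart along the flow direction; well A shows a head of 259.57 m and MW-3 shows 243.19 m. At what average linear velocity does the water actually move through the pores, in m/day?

0.108

Convert K: 2.28e-05 m/s × 86400 = 1.970 m/day.
Hydraulic gradient i = (259.57 − 243.19) / 1990 = 16.38 / 1990 = 0.008231.
Darcy flux q = K · i = 1.970 × 0.008231 = 0.01621 m/day.
Seepage velocity v = q / n_e = 0.01621 / 0.15 = 0.1081 m/day.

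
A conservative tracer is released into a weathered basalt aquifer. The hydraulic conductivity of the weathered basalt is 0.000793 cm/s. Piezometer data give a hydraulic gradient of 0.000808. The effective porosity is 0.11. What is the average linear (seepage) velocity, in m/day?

Convert K: 0.000793 cm/s × 864 = 0.6852 m/day.
Hydraulic gradient i = 0.000808.
Darcy flux q = K · i = 0.6852 × 0.0008080 = 0.0005536 m/day.
Seepage velocity v = q / n_e = 0.0005536 / 0.11 = 0.005033 m/day.

0.00503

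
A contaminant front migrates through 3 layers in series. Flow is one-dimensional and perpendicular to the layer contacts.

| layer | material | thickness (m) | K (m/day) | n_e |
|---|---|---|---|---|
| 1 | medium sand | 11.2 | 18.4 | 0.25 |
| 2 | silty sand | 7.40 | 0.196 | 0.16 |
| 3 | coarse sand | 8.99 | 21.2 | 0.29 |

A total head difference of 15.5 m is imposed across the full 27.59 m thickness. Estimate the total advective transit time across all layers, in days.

With flow normal to the layers, continuity requires the same specific discharge q through every layer.
Σ(b_i/K_i) = 11.2/18.4 + 7.40/0.196 + 8.99/21.2 = 38.79 d.
q = Δh / Σ(b_i/K_i) = 15.5 / 38.79 = 0.3996 m/day.
In each layer the seepage velocity is v_i = q/n_i, so the layer transit time is t_i = b_i·n_i / q:
  layer 1 (medium sand): t_1 = 11.2 × 0.25 / 0.3996 = 7.007 d
  layer 2 (silty sand): t_2 = 7.40 × 0.16 / 0.3996 = 2.963 d
  layer 3 (coarse sand): t_3 = 8.99 × 0.29 / 0.3996 = 6.524 d
Total t = Σ t_i = 16.49 days.

16.5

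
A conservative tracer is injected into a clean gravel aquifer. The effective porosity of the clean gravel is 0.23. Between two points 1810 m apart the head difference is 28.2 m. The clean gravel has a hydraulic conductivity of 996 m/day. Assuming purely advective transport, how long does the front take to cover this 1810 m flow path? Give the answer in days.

26.8

Hydraulic gradient i = Δh / L = 28.2 / 1810 = 0.01558.
Darcy flux q = K · i = 996.0 × 0.01558 = 15.52 m/day.
Seepage velocity v = q / n_e = 15.52 / 0.23 = 67.47 m/day.
Travel time t = L / v = 1810 / 67.47 = 26.83 days.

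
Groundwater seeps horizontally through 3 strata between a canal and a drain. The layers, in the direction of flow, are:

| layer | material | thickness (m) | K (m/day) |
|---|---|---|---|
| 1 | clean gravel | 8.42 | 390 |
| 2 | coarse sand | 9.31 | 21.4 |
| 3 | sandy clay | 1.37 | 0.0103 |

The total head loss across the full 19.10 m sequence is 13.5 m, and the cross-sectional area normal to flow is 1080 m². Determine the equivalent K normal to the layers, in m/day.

Flow is perpendicular to layering, so the layers act in series and the equivalent K is the thickness-weighted harmonic mean.
Total thickness L = 8.42 + 9.31 + 1.37 = 19.10 m.
Σ(b_i/K_i) = 8.42/390 + 9.31/21.4 + 1.37/0.0103 = 133.5 d.
K_eq = L / Σ(b_i/K_i) = 19.10 / 133.5 = 0.1431 m/day.

0.143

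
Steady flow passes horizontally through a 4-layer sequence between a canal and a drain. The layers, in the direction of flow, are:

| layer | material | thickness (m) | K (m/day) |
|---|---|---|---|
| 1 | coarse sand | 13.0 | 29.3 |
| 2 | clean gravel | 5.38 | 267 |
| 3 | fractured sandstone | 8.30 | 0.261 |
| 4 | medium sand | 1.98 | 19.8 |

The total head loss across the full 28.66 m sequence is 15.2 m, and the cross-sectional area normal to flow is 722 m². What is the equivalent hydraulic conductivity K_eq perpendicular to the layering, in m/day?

0.886

Flow is perpendicular to layering, so the layers act in series and the equivalent K is the thickness-weighted harmonic mean.
Total thickness L = 13.0 + 5.38 + 8.30 + 1.98 = 28.66 m.
Σ(b_i/K_i) = 13.0/29.3 + 5.38/267 + 8.30/0.261 + 1.98/19.8 = 32.36 d.
K_eq = L / Σ(b_i/K_i) = 28.66 / 32.36 = 0.8855 m/day.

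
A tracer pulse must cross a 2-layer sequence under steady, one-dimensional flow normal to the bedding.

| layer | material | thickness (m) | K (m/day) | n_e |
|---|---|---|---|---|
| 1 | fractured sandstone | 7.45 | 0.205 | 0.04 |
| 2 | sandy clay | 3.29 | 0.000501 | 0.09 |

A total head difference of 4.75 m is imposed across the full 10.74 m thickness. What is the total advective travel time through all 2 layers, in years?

2.26

With flow normal to the layers, continuity requires the same specific discharge q through every layer.
Σ(b_i/K_i) = 7.45/0.205 + 3.29/0.000501 = 6603 d.
q = Δh / Σ(b_i/K_i) = 4.75 / 6603 = 0.0007193 m/day.
In each layer the seepage velocity is v_i = q/n_i, so the layer transit time is t_i = b_i·n_i / q:
  layer 1 (fractured sandstone): t_1 = 7.45 × 0.04 / 0.0007193 = 414.3 d
  layer 2 (sandy clay): t_2 = 3.29 × 0.09 / 0.0007193 = 411.6 d
Total t = Σ t_i = 825.9 days = 2.261 years.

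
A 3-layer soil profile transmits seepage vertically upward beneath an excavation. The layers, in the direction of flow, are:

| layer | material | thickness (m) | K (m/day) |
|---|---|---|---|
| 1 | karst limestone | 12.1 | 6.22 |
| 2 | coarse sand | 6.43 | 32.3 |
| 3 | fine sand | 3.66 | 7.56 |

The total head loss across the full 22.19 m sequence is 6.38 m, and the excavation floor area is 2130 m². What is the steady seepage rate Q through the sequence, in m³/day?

5170

Flow is perpendicular to layering, so the layers act in series and the equivalent K is the thickness-weighted harmonic mean.
Total thickness L = 12.1 + 6.43 + 3.66 = 22.19 m.
Σ(b_i/K_i) = 12.1/6.22 + 6.43/32.3 + 3.66/7.56 = 2.629 d.
K_eq = L / Σ(b_i/K_i) = 22.19 / 2.629 = 8.442 m/day.
Q = K_eq · A · (Δh/L) = 8.442 × 2130 × (6.38/22.19) = 5170 m³/day.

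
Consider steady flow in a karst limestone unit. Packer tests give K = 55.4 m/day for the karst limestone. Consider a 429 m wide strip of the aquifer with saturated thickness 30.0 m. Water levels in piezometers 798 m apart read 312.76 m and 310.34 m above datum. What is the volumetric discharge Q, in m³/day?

Cross-sectional area A = 429 × 30.0 = 12870 m².
Hydraulic gradient i = (312.76 − 310.34) / 798 = 2.42 / 798 = 0.003033.
Darcy's law: Q = K · A · i = 55.40 × 12870 × 0.003033 = 2162 m³/day.

2160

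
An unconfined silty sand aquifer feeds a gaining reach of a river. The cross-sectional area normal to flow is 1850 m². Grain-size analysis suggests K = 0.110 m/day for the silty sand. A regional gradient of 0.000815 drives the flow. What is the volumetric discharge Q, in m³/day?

Hydraulic gradient i = 0.000815.
Darcy's law: Q = K · A · i = 0.1100 × 1850 × 0.0008150 = 0.1659 m³/day.

0.166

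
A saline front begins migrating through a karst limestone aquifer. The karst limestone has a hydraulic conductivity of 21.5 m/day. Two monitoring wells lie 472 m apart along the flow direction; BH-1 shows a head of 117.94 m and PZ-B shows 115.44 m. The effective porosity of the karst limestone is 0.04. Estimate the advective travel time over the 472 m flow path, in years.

Hydraulic gradient i = (117.94 − 115.44) / 472 = 2.5 / 472 = 0.005297.
Darcy flux q = K · i = 21.50 × 0.005297 = 0.1139 m/day.
Seepage velocity v = q / n_e = 0.1139 / 0.04 = 2.847 m/day.
Travel time t = L / v = 472 / 2.847 = 165.8 days = 0.4539 years.

0.454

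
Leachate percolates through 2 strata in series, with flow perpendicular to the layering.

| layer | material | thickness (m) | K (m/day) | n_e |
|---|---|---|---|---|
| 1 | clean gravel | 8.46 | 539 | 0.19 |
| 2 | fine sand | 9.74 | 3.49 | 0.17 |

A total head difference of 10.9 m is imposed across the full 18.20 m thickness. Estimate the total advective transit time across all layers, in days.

0.840

With flow normal to the layers, continuity requires the same specific discharge q through every layer.
Σ(b_i/K_i) = 8.46/539 + 9.74/3.49 = 2.807 d.
q = Δh / Σ(b_i/K_i) = 10.9 / 2.807 = 3.884 m/day.
In each layer the seepage velocity is v_i = q/n_i, so the layer transit time is t_i = b_i·n_i / q:
  layer 1 (clean gravel): t_1 = 8.46 × 0.19 / 3.884 = 0.4139 d
  layer 2 (fine sand): t_2 = 9.74 × 0.17 / 3.884 = 0.4263 d
Total t = Σ t_i = 0.8402 days.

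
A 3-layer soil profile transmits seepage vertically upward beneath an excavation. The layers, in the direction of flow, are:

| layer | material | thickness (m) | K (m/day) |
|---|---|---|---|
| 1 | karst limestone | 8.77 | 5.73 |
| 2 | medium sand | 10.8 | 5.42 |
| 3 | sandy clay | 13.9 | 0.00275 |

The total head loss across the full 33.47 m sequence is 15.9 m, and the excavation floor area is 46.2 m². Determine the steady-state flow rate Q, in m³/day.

Flow is perpendicular to layering, so the layers act in series and the equivalent K is the thickness-weighted harmonic mean.
Total thickness L = 8.77 + 10.8 + 13.9 = 33.47 m.
Σ(b_i/K_i) = 8.77/5.73 + 10.8/5.42 + 13.9/0.00275 = 5058 d.
K_eq = L / Σ(b_i/K_i) = 33.47 / 5058 = 0.006617 m/day.
Q = K_eq · A · (Δh/L) = 0.006617 × 46.2 × (15.9/33.47) = 0.1452 m³/day.

0.145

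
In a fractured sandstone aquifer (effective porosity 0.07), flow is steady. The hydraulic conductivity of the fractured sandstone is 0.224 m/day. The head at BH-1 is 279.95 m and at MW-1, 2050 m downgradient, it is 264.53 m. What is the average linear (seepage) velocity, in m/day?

Hydraulic gradient i = (279.95 − 264.53) / 2050 = 15.42 / 2050 = 0.007522.
Darcy flux q = K · i = 0.2240 × 0.007522 = 0.001685 m/day.
Seepage velocity v = q / n_e = 0.001685 / 0.07 = 0.02407 m/day.

0.0241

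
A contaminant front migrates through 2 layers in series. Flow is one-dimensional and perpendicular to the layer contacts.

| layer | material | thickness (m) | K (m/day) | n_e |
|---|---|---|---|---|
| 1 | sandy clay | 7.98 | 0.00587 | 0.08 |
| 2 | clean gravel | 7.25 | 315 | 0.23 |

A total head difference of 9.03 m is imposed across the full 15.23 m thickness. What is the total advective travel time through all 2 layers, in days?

With flow normal to the layers, continuity requires the same specific discharge q through every layer.
Σ(b_i/K_i) = 7.98/0.00587 + 7.25/315 = 1359 d.
q = Δh / Σ(b_i/K_i) = 9.03 / 1359 = 0.006642 m/day.
In each layer the seepage velocity is v_i = q/n_i, so the layer transit time is t_i = b_i·n_i / q:
  layer 1 (sandy clay): t_1 = 7.98 × 0.08 / 0.006642 = 96.11 d
  layer 2 (clean gravel): t_2 = 7.25 × 0.23 / 0.006642 = 251.0 d
Total t = Σ t_i = 347.2 days.

347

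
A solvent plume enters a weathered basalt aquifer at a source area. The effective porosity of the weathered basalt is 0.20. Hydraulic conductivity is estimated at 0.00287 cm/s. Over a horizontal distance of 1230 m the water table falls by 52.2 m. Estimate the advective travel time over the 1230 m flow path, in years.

6.40

Convert K: 0.00287 cm/s × 864 = 2.480 m/day.
Hydraulic gradient i = Δh / L = 52.2 / 1230 = 0.04244.
Darcy flux q = K · i = 2.480 × 0.04244 = 0.1052 m/day.
Seepage velocity v = q / n_e = 0.1052 / 0.20 = 0.5262 m/day.
Travel time t = L / v = 1230 / 0.5262 = 2338 days = 6.400 years.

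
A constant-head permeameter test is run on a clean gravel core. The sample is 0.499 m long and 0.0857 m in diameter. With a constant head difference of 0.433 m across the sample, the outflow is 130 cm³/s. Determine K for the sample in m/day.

Cross-sectional area A = π·(d/2)² = π × (0.0857/2)² = 0.005768 m².
Convert discharge: 130 cm³/s = 0.0001300 m³/s.
Darcy's law rearranged: K = Q·L / (A·Δh) = 0.0001300 × 0.499 / (0.005768 × 0.433) = 0.02597 m/s = 2244 m/day.

2240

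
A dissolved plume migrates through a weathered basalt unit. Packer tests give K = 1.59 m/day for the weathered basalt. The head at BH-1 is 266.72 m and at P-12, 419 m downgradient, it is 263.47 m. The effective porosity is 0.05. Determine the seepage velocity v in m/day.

0.247

Hydraulic gradient i = (266.72 − 263.47) / 419 = 3.25 / 419 = 0.007757.
Darcy flux q = K · i = 1.590 × 0.007757 = 0.01233 m/day.
Seepage velocity v = q / n_e = 0.01233 / 0.05 = 0.2467 m/day.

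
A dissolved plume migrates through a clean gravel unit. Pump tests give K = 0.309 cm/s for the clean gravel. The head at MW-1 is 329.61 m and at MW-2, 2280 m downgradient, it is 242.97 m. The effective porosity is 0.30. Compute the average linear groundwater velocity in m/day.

33.8

Convert K: 0.309 cm/s × 864 = 267.0 m/day.
Hydraulic gradient i = (329.61 − 242.97) / 2280 = 86.64 / 2280 = 0.03800.
Darcy flux q = K · i = 267.0 × 0.03800 = 10.15 m/day.
Seepage velocity v = q / n_e = 10.15 / 0.30 = 33.82 m/day.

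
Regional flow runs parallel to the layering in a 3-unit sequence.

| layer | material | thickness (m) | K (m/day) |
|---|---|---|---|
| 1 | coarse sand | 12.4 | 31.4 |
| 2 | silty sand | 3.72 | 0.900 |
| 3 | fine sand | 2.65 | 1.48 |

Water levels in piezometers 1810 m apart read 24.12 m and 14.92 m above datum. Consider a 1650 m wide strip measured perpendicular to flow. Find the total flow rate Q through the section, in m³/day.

3330

Flow is parallel to layering, so each bed carries its own Darcy discharge and the transmissivities add.
Σ(K_i·b_i) = 31.4×12.4 + 0.900×3.72 + 1.48×2.65 = 396.6 m²/day.
Hydraulic gradient i = (24.12 − 14.92) / 1810 = 9.2 / 1810 = 0.005083.
Q = Σ(K_i·b_i) · W · i = 396.6 × 1650 × 0.005083 = 3326 m³/day.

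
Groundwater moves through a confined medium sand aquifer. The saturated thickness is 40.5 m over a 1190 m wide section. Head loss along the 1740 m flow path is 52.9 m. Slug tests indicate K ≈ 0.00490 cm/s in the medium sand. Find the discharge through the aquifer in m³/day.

6200

Convert K: 0.00490 cm/s × 864 = 4.234 m/day.
Cross-sectional area A = 1190 × 40.5 = 48195 m².
Hydraulic gradient i = Δh / L = 52.9 / 1740 = 0.03040.
Darcy's law: Q = K · A · i = 4.234 × 48195 × 0.03040 = 6203 m³/day.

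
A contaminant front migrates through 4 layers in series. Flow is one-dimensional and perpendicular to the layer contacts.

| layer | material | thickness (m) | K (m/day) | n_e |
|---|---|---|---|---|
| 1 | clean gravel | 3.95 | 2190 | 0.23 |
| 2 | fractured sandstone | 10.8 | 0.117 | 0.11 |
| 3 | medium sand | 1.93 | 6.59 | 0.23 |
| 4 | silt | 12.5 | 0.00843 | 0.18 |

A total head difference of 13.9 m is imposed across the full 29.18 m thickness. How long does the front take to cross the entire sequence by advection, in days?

543

With flow normal to the layers, continuity requires the same specific discharge q through every layer.
Σ(b_i/K_i) = 3.95/2190 + 10.8/0.117 + 1.93/6.59 + 12.5/0.00843 = 1575 d.
q = Δh / Σ(b_i/K_i) = 13.9 / 1575 = 0.008823 m/day.
In each layer the seepage velocity is v_i = q/n_i, so the layer transit time is t_i = b_i·n_i / q:
  layer 1 (clean gravel): t_1 = 3.95 × 0.23 / 0.008823 = 103.0 d
  layer 2 (fractured sandstone): t_2 = 10.8 × 0.11 / 0.008823 = 134.6 d
  layer 3 (medium sand): t_3 = 1.93 × 0.23 / 0.008823 = 50.31 d
  layer 4 (silt): t_4 = 12.5 × 0.18 / 0.008823 = 255.0 d
Total t = Σ t_i = 542.9 days.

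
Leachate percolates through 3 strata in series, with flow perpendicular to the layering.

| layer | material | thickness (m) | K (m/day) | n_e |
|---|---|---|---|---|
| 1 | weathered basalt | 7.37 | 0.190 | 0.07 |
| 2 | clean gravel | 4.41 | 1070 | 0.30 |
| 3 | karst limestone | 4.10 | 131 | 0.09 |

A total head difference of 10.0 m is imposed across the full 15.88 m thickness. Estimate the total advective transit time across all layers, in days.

With flow normal to the layers, continuity requires the same specific discharge q through every layer.
Σ(b_i/K_i) = 7.37/0.190 + 4.41/1070 + 4.10/131 = 38.82 d.
q = Δh / Σ(b_i/K_i) = 10.0 / 38.82 = 0.2576 m/day.
In each layer the seepage velocity is v_i = q/n_i, so the layer transit time is t_i = b_i·n_i / q:
  layer 1 (weathered basalt): t_1 = 7.37 × 0.07 / 0.2576 = 2.003 d
  layer 2 (clean gravel): t_2 = 4.41 × 0.30 / 0.2576 = 5.137 d
  layer 3 (karst limestone): t_3 = 4.10 × 0.09 / 0.2576 = 1.433 d
Total t = Σ t_i = 8.572 days.

8.57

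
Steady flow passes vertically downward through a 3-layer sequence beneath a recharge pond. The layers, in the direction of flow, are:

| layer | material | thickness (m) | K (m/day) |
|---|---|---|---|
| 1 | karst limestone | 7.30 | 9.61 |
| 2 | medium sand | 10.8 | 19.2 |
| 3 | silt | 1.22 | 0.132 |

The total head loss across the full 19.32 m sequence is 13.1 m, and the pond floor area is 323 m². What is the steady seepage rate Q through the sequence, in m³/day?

Flow is perpendicular to layering, so the layers act in series and the equivalent K is the thickness-weighted harmonic mean.
Total thickness L = 7.30 + 10.8 + 1.22 = 19.32 m.
Σ(b_i/K_i) = 7.30/9.61 + 10.8/19.2 + 1.22/0.132 = 10.56 d.
K_eq = L / Σ(b_i/K_i) = 19.32 / 10.56 = 1.829 m/day.
Q = K_eq · A · (Δh/L) = 1.829 × 323 × (13.1/19.32) = 400.5 m³/day.

401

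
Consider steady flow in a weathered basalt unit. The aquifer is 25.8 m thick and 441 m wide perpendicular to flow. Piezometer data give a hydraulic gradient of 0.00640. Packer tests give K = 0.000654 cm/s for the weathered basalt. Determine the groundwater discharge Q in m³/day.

41.1

Convert K: 0.000654 cm/s × 864 = 0.5651 m/day.
Cross-sectional area A = 441 × 25.8 = 11378 m².
Hydraulic gradient i = 0.00640.
Darcy's law: Q = K · A · i = 0.5651 × 11378 × 0.006400 = 41.15 m³/day.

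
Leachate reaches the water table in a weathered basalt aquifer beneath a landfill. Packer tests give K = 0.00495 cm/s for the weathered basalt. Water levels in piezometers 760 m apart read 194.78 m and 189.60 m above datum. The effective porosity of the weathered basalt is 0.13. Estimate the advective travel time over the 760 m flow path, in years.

Convert K: 0.00495 cm/s × 864 = 4.277 m/day.
Hydraulic gradient i = (194.78 − 189.60) / 760 = 5.18 / 760 = 0.006816.
Darcy flux q = K · i = 4.277 × 0.006816 = 0.02915 m/day.
Seepage velocity v = q / n_e = 0.02915 / 0.13 = 0.2242 m/day.
Travel time t = L / v = 760 / 0.2242 = 3389 days = 9.280 years.

9.28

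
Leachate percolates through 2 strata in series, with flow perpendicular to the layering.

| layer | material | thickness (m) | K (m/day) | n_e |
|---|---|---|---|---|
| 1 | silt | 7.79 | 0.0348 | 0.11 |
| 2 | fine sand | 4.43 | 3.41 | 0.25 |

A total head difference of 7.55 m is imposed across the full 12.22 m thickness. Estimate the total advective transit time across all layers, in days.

With flow normal to the layers, continuity requires the same specific discharge q through every layer.
Σ(b_i/K_i) = 7.79/0.0348 + 4.43/3.41 = 225.1 d.
q = Δh / Σ(b_i/K_i) = 7.55 / 225.1 = 0.03353 m/day.
In each layer the seepage velocity is v_i = q/n_i, so the layer transit time is t_i = b_i·n_i / q:
  layer 1 (silt): t_1 = 7.79 × 0.11 / 0.03353 = 25.55 d
  layer 2 (fine sand): t_2 = 4.43 × 0.25 / 0.03353 = 33.03 d
Total t = Σ t_i = 58.58 days.

58.6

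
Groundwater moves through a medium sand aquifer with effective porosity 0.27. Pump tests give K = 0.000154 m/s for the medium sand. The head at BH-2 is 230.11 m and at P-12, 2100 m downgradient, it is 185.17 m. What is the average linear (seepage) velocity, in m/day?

1.05

Convert K: 0.000154 m/s × 86400 = 13.31 m/day.
Hydraulic gradient i = (230.11 − 185.17) / 2100 = 44.94 / 2100 = 0.02140.
Darcy flux q = K · i = 13.31 × 0.02140 = 0.2847 m/day.
Seepage velocity v = q / n_e = 0.2847 / 0.27 = 1.055 m/day.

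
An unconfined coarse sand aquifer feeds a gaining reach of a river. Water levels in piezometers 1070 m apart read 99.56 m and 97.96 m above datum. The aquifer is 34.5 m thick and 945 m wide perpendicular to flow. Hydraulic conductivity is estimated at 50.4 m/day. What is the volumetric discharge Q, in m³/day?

Cross-sectional area A = 945 × 34.5 = 32602 m².
Hydraulic gradient i = (99.56 − 97.96) / 1070 = 1.6 / 1070 = 0.001495.
Darcy's law: Q = K · A · i = 50.40 × 32602 × 0.001495 = 2457 m³/day.

2460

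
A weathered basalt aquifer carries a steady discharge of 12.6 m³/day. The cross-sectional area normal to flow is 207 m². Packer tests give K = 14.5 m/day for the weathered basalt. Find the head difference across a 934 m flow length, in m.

From Q = K·A·i, i = Q / (K·A) = 12.6 / (14.50 × 207.0) = 0.004198.
Head loss Δh = i · L = 0.004198 × 934 = 3.921 m.

3.92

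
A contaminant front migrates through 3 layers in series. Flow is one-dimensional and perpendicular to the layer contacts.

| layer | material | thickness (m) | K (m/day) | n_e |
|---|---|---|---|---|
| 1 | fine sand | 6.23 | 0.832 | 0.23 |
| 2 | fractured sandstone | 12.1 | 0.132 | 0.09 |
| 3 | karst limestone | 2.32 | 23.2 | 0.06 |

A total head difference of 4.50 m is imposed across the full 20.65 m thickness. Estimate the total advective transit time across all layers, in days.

With flow normal to the layers, continuity requires the same specific discharge q through every layer.
Σ(b_i/K_i) = 6.23/0.832 + 12.1/0.132 + 2.32/23.2 = 99.25 d.
q = Δh / Σ(b_i/K_i) = 4.50 / 99.25 = 0.04534 m/day.
In each layer the seepage velocity is v_i = q/n_i, so the layer transit time is t_i = b_i·n_i / q:
  layer 1 (fine sand): t_1 = 6.23 × 0.23 / 0.04534 = 31.60 d
  layer 2 (fractured sandstone): t_2 = 12.1 × 0.09 / 0.04534 = 24.02 d
  layer 3 (karst limestone): t_3 = 2.32 × 0.06 / 0.04534 = 3.070 d
Total t = Σ t_i = 58.69 days.

58.7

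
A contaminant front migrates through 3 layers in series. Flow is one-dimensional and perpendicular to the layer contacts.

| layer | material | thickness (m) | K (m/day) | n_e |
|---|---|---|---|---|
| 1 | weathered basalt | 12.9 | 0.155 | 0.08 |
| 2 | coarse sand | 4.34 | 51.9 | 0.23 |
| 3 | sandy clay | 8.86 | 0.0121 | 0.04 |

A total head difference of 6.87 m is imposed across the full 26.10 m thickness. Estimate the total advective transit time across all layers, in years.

With flow normal to the layers, continuity requires the same specific discharge q through every layer.
Σ(b_i/K_i) = 12.9/0.155 + 4.34/51.9 + 8.86/0.0121 = 815.5 d.
q = Δh / Σ(b_i/K_i) = 6.87 / 815.5 = 0.008424 m/day.
In each layer the seepage velocity is v_i = q/n_i, so the layer transit time is t_i = b_i·n_i / q:
  layer 1 (weathered basalt): t_1 = 12.9 × 0.08 / 0.008424 = 122.5 d
  layer 2 (coarse sand): t_2 = 4.34 × 0.23 / 0.008424 = 118.5 d
  layer 3 (sandy clay): t_3 = 8.86 × 0.04 / 0.008424 = 42.07 d
Total t = Σ t_i = 283.1 days = 0.7750 years.

0.775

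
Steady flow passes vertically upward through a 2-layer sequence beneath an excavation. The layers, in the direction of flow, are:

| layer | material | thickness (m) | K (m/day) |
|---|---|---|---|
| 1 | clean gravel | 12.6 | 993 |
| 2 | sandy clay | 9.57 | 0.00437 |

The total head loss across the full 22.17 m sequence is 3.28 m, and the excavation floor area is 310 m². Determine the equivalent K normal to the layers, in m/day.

0.0101

Flow is perpendicular to layering, so the layers act in series and the equivalent K is the thickness-weighted harmonic mean.
Total thickness L = 12.6 + 9.57 = 22.17 m.
Σ(b_i/K_i) = 12.6/993 + 9.57/0.00437 = 2190 d.
K_eq = L / Σ(b_i/K_i) = 22.17 / 2190 = 0.01012 m/day.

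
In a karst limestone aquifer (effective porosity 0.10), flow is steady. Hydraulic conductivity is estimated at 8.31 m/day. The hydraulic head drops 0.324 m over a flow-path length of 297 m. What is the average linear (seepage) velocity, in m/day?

Hydraulic gradient i = Δh / L = 0.324 / 297 = 0.001091.
Darcy flux q = K · i = 8.310 × 0.001091 = 0.009065 m/day.
Seepage velocity v = q / n_e = 0.009065 / 0.10 = 0.09065 m/day.

0.0907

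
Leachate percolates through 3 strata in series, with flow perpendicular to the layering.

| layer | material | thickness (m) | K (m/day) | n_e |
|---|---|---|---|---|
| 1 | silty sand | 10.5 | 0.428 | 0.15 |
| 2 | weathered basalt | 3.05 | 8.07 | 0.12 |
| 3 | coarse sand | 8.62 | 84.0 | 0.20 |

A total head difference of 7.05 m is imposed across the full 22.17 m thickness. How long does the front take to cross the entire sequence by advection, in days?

With flow normal to the layers, continuity requires the same specific discharge q through every layer.
Σ(b_i/K_i) = 10.5/0.428 + 3.05/8.07 + 8.62/84.0 = 25.01 d.
q = Δh / Σ(b_i/K_i) = 7.05 / 25.01 = 0.2819 m/day.
In each layer the seepage velocity is v_i = q/n_i, so the layer transit time is t_i = b_i·n_i / q:
  layer 1 (silty sand): t_1 = 10.5 × 0.15 / 0.2819 = 5.588 d
  layer 2 (weathered basalt): t_2 = 3.05 × 0.12 / 0.2819 = 1.299 d
  layer 3 (coarse sand): t_3 = 8.62 × 0.20 / 0.2819 = 6.117 d
Total t = Σ t_i = 13.00 days.

13.0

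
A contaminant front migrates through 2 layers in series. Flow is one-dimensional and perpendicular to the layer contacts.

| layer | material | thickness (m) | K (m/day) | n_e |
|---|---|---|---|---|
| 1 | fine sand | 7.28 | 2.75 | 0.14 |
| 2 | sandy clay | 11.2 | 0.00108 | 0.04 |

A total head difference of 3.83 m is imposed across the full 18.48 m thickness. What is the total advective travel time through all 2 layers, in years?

With flow normal to the layers, continuity requires the same specific discharge q through every layer.
Σ(b_i/K_i) = 7.28/2.75 + 11.2/0.00108 = 10373 d.
q = Δh / Σ(b_i/K_i) = 3.83 / 10373 = 0.0003692 m/day.
In each layer the seepage velocity is v_i = q/n_i, so the layer transit time is t_i = b_i·n_i / q:
  layer 1 (fine sand): t_1 = 7.28 × 0.14 / 0.0003692 = 2760 d
  layer 2 (sandy clay): t_2 = 11.2 × 0.04 / 0.0003692 = 1213 d
Total t = Σ t_i = 3974 days = 10.88 years.

10.9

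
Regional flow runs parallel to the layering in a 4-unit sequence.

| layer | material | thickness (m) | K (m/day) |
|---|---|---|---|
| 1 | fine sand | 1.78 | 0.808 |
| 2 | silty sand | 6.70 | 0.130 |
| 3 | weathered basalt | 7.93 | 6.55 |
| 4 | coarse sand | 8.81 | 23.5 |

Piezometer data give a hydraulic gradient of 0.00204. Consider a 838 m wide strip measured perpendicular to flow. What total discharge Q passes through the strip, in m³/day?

Flow is parallel to layering, so each bed carries its own Darcy discharge and the transmissivities add.
Σ(K_i·b_i) = 0.808×1.78 + 0.130×6.70 + 6.55×7.93 + 23.5×8.81 = 261.3 m²/day.
Hydraulic gradient i = 0.00204.
Q = Σ(K_i·b_i) · W · i = 261.3 × 838 × 0.002040 = 446.7 m³/day.

447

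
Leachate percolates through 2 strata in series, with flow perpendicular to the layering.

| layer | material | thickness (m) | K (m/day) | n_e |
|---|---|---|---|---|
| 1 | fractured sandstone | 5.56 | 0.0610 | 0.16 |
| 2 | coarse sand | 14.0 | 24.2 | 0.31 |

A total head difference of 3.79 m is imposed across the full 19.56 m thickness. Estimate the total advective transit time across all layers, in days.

With flow normal to the layers, continuity requires the same specific discharge q through every layer.
Σ(b_i/K_i) = 5.56/0.0610 + 14.0/24.2 = 91.73 d.
q = Δh / Σ(b_i/K_i) = 3.79 / 91.73 = 0.04132 m/day.
In each layer the seepage velocity is v_i = q/n_i, so the layer transit time is t_i = b_i·n_i / q:
  layer 1 (fractured sandstone): t_1 = 5.56 × 0.16 / 0.04132 = 21.53 d
  layer 2 (coarse sand): t_2 = 14.0 × 0.31 / 0.04132 = 105.0 d
Total t = Σ t_i = 126.6 days.

127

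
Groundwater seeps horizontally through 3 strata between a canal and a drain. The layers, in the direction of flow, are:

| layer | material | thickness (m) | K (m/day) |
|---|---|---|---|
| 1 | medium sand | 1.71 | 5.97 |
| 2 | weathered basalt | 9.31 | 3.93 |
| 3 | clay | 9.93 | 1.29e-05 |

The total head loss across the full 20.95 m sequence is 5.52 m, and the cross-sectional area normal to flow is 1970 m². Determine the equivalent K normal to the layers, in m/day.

Flow is perpendicular to layering, so the layers act in series and the equivalent K is the thickness-weighted harmonic mean.
Total thickness L = 1.71 + 9.31 + 9.93 = 20.95 m.
Σ(b_i/K_i) = 1.71/5.97 + 9.31/3.93 + 9.93/1.29e-05 = 7.698e+05 d.
K_eq = L / Σ(b_i/K_i) = 20.95 / 7.698e+05 = 2.722e-05 m/day.

2.72e-05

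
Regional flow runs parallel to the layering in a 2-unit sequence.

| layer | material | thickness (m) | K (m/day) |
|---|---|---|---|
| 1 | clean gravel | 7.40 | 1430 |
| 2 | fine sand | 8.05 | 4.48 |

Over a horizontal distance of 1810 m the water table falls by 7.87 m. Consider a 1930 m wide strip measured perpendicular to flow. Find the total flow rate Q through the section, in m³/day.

Flow is parallel to layering, so each bed carries its own Darcy discharge and the transmissivities add.
Σ(K_i·b_i) = 1430×7.40 + 4.48×8.05 = 10618 m²/day.
Hydraulic gradient i = Δh / L = 7.87 / 1810 = 0.004348.
Q = Σ(K_i·b_i) · W · i = 10618 × 1930 × 0.004348 = 89104 m³/day.

89100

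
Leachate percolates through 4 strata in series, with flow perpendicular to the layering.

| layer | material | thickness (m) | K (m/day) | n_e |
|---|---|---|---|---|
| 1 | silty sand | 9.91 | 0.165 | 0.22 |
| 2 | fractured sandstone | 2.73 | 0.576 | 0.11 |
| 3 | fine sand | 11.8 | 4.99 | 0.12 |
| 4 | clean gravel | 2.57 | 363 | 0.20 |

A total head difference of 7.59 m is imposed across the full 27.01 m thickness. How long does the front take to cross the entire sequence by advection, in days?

39.0

With flow normal to the layers, continuity requires the same specific discharge q through every layer.
Σ(b_i/K_i) = 9.91/0.165 + 2.73/0.576 + 11.8/4.99 + 2.57/363 = 67.17 d.
q = Δh / Σ(b_i/K_i) = 7.59 / 67.17 = 0.1130 m/day.
In each layer the seepage velocity is v_i = q/n_i, so the layer transit time is t_i = b_i·n_i / q:
  layer 1 (silty sand): t_1 = 9.91 × 0.22 / 0.1130 = 19.29 d
  layer 2 (fractured sandstone): t_2 = 2.73 × 0.11 / 0.1130 = 2.658 d
  layer 3 (fine sand): t_3 = 11.8 × 0.12 / 0.1130 = 12.53 d
  layer 4 (clean gravel): t_4 = 2.57 × 0.20 / 0.1130 = 4.549 d
Total t = Σ t_i = 39.03 days.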